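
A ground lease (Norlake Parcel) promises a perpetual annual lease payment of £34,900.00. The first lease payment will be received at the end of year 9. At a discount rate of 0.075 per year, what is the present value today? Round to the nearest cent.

£260913.44

Value at end of year 8: C / r = £34,900.00 / 0.075 = £465,333.3333
Discount to today: PV = £465,333.3333 / (1 + 0.075)^8 = £465,333.3333 / 1.783478 = £260,913.44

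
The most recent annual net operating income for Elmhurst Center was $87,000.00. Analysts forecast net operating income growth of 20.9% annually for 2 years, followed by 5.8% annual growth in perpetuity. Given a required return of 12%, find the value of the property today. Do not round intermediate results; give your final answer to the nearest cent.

$1925224.55

D_1 = 105183.00000
D_2 = 127166.24700
Terminal value at year 2: TV = D_2×(1+g_2)/(r−g_2) = 134541.88933/0.062 = 2170030.47300
P_0 = D_1/(1+r)^1 + D_2/(1+r)^2 + TV/(1+r)^2
    = 93913.39286 + 101376.15354 + 1729935.00717 = 1925224.55357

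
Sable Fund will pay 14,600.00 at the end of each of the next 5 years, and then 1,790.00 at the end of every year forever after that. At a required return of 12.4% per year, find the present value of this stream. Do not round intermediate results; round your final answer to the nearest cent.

PV of 5-year annuity: 14,600.00 × [1 − (1+0.124)^−5] / 0.124 = 52112.35707
Perpetuity value at year 5: 1,790.00 / 0.124 = 14435.48387
PV of perpetuity: 14435.48387 / (1+0.124)^5 = 8046.36612
Total PV = 52112.35707 + 8046.36612 = 60158.72319

60158.72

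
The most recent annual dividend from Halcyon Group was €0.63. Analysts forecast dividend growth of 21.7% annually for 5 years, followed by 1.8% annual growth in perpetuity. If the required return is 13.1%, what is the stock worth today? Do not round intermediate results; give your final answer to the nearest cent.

€12.13

D_1 = 0.76671
D_2 = 0.93309
D_3 = 1.13557
D_4 = 1.38198
D_5 = 1.68187
Terminal value at year 5: TV = D_5×(1+g_2)/(r−g_2) = 1.71215/0.113 = 15.15175
P_0 = D_1/(1+r)^1 + D_2/(1+r)^2 + D_3/(1+r)^3 + D_4/(1+r)^4 + D_5/(1+r)^5 + TV/(1+r)^5
    = 0.67790 + 0.72945 + 0.78492 + 0.84460 + 0.90883 + 8.18747 = 12.13317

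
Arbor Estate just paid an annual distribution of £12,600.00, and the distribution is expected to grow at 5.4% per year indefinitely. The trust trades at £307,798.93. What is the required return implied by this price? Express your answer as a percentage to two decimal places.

D₁ = £12,600.00 × 1.054 = £13,280.4000
P = D₁/(r − g) ⇒ r = D₁/P + g = £13,280.4000/£307,798.93 + 0.054 = 0.043146 + 0.054 = 0.097146

9.71%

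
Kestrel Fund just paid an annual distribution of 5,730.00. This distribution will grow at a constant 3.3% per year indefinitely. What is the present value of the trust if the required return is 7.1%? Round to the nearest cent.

155765.53

D₁ = D₀ × (1 + g) = 5,730.00 × 1.033 = 5,919.0900
Growing perpetuity: P = D₁ / (r − g) = 5,919.0900 / (0.071 − 0.033) = 155,765.53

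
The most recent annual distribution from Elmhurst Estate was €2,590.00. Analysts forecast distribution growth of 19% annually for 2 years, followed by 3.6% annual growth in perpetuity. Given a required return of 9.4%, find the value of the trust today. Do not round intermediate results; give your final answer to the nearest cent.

D_1 = 3082.10000
D_2 = 3667.69900
Terminal value at year 2: TV = D_2×(1+g_2)/(r−g_2) = 3799.73616/0.058 = 65512.69248
P_0 = D_1/(1+r)^1 + D_2/(1+r)^2 + TV/(1+r)^2
    = 2817.27605 + 3064.49589 + 54738.23689 = 60620.00883

€60620.01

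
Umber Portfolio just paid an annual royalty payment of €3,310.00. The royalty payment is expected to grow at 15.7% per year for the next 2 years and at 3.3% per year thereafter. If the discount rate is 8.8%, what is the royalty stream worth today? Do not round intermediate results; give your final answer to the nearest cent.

€77566.18

D_1 = 3829.67000
D_2 = 4430.92819
Terminal value at year 2: TV = D_2×(1+g_2)/(r−g_2) = 4577.14882/0.055 = 83220.88764
P_0 = D_1/(1+r)^1 + D_2/(1+r)^2 + TV/(1+r)^2
    = 3519.91728 + 3743.14733 + 70303.11253 = 77566.17714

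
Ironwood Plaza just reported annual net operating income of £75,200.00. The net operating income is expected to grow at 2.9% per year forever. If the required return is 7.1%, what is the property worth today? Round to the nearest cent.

D₁ = D₀ × (1 + g) = £75,200.00 × 1.029 = £77,380.8000
Growing perpetuity: P = D₁ / (r − g) = £77,380.8000 / (0.071 − 0.029) = £1,842,400.00

£1842400.00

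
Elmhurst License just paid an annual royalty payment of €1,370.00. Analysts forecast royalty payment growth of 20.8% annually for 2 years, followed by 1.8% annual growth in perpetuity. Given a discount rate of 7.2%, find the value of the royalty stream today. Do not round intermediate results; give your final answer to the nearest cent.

D_1 = 1654.96000
D_2 = 1999.19168
Terminal value at year 2: TV = D_2×(1+g_2)/(r−g_2) = 2035.17713/0.054 = 37688.46537
P_0 = D_1/(1+r)^1 + D_2/(1+r)^2 + TV/(1+r)^2
    = 1543.80597 + 1739.66195 + 32795.84938 = 36079.31730

€36079.32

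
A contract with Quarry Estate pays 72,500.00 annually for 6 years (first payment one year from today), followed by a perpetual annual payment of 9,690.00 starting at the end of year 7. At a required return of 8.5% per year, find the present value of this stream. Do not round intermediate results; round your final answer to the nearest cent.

PV of 6-year annuity: 72,500.00 × [1 − (1+0.085)^−6] / 0.085 = 330135.06979
Perpetuity value at year 6: 9,690.00 / 0.085 = 114000.00000
PV of perpetuity: 114000.00000 / (1+0.085)^6 = 69875.74033
Total PV = 330135.06979 + 69875.74033 = 400010.81012

400010.81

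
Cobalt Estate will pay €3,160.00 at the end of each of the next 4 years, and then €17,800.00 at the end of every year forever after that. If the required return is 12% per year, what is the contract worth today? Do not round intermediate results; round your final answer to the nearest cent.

€103866.54

PV of 4-year annuity: €3,160.00 × [1 − (1+0.12)^−4] / 0.12 = 9598.02394
Perpetuity value at year 4: €17,800.00 / 0.12 = 148333.33333
PV of perpetuity: 148333.33333 / (1+0.12)^4 = 94268.51496
Total PV = 9598.02394 + 94268.51496 = 103866.53890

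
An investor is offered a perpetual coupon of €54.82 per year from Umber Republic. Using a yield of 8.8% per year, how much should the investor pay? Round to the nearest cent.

€622.95

Level perpetuity: PV = C / r = €54.82 / 0.088 = €622.95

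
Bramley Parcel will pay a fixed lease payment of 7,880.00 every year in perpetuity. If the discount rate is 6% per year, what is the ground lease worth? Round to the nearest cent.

131333.33

Level perpetuity: PV = C / r = 7,880.00 / 0.06 = 131,333.33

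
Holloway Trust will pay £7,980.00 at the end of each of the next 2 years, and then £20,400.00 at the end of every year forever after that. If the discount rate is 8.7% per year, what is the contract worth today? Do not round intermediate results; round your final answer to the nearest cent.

PV of 2-year annuity: £7,980.00 × [1 − (1+0.087)^−2] / 0.087 = 14095.03804
Perpetuity value at year 2: £20,400.00 / 0.087 = 234482.75862
PV of perpetuity: 234482.75862 / (1+0.087)^2 = 198450.33055
Total PV = 14095.03804 + 198450.33055 = 212545.36859

£212545.37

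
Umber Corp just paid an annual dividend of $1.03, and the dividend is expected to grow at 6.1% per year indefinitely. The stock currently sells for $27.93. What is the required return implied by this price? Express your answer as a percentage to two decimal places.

D₁ = $1.03 × 1.061 = $1.0928
P = D₁/(r − g) ⇒ r = D₁/P + g = $1.0928/$27.93 + 0.061 = 0.039127 + 0.061 = 0.100127

10.01%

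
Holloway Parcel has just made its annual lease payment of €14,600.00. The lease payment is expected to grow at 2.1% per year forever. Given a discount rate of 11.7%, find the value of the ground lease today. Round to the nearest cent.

€155277.08

D₁ = D₀ × (1 + g) = €14,600.00 × 1.021 = €14,906.6000
Growing perpetuity: P = D₁ / (r − g) = €14,906.6000 / (0.117 − 0.021) = €155,277.08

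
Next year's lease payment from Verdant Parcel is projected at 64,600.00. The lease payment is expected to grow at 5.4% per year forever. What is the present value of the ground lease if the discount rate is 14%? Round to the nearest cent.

Growing perpetuity: P = D₁ / (r − g) = 64,600.0000 / (0.14 − 0.054) = 751,162.79

751162.79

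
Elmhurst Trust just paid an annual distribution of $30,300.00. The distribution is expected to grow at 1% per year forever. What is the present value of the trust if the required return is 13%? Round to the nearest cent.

D₁ = D₀ × (1 + g) = $30,300.00 × 1.01 = $30,603.0000
Growing perpetuity: P = D₁ / (r − g) = $30,603.0000 / (0.13 − 0.01) = $255,025.00

$255025.00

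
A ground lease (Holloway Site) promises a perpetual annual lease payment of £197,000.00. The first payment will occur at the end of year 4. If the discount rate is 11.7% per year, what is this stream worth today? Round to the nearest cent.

Value at end of year 3: C / r = £197,000.00 / 0.117 = £1,683,760.6838
Discount to today: PV = £1,683,760.6838 / (1 + 0.117)^3 = £1,683,760.6838 / 1.393669 = £1,208,149.96

£1208149.96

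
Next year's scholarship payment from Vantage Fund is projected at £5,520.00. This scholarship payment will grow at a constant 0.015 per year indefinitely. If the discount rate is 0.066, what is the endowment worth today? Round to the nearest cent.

£108235.29

Growing perpetuity: P = D₁ / (r − g) = £5,520.0000 / (0.066 − 0.015) = £108,235.29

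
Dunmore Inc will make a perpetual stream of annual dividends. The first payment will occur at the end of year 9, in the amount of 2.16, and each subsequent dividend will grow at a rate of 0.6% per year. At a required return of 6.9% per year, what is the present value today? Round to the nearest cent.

Value at end of year 8: C₁ / (r − g) = 2.16 / (0.069 − 0.006) = 34.2857
Discount to today: PV = 34.2857 / (1 + 0.069)^8 = 34.2857 / 1.705382 = 20.10

20.10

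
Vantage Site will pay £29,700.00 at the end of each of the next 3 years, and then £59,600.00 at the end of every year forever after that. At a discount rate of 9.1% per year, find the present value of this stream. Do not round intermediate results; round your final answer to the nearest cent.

PV of 3-year annuity: £29,700.00 × [1 − (1+0.091)^−3] / 0.091 = 75045.66690
Perpetuity value at year 3: £59,600.00 / 0.091 = 654945.05495
PV of perpetuity: 654945.05495 / (1+0.091)^3 = 504348.36313
Total PV = 75045.66690 + 504348.36313 = 579394.03002

£579394.03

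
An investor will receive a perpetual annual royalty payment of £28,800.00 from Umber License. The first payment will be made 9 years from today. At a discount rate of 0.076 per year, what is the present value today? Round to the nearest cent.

Value at end of year 8: C / r = £28,800.00 / 0.076 = £378,947.3684
Discount to today: PV = £378,947.3684 / (1 + 0.076)^8 = £378,947.3684 / 1.796794 = £210,902.01

£210902.01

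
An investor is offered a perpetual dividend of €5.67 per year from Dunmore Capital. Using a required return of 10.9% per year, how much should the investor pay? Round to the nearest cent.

€52.02

Level perpetuity: PV = C / r = €5.67 / 0.109 = €52.02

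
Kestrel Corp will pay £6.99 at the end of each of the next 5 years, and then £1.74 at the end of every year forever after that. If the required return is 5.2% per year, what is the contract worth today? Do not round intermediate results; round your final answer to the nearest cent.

£56.07

PV of 5-year annuity: £6.99 × [1 − (1+0.052)^−5] / 0.052 = 30.09646
Perpetuity value at year 5: £1.74 / 0.052 = 33.46154
PV of perpetuity: 33.46154 / (1+0.052)^5 = 25.96972
Total PV = 30.09646 + 25.96972 = 56.06617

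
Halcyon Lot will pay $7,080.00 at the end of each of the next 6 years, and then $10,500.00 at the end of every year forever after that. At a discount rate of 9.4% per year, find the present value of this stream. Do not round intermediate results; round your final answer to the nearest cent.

$96541.54

PV of 6-year annuity: $7,080.00 × [1 − (1+0.094)^−6] / 0.094 = 31385.07545
Perpetuity value at year 6: $10,500.00 / 0.094 = 111702.12766
PV of perpetuity: 111702.12766 / (1+0.094)^6 = 65156.46491
Total PV = 31385.07545 + 65156.46491 = 96541.54037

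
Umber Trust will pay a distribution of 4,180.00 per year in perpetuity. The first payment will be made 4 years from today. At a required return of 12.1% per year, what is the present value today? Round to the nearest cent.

Value at end of year 3: C / r = 4,180.00 / 0.121 = 34,545.4545
Discount to today: PV = 34,545.4545 / (1 + 0.121)^3 = 34,545.4545 / 1.408695 = 24,523.03

24523.03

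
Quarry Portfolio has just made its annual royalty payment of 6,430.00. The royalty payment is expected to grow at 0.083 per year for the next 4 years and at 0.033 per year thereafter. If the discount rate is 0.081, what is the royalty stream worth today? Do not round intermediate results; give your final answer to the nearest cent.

D_1 = 6963.69000
D_2 = 7541.67627
D_3 = 8167.63540
D_4 = 8845.54914
Terminal value at year 4: TV = D_4×(1+g_2)/(r−g_2) = 9137.45226/0.048 = 190363.58875
P_0 = D_1/(1+r)^1 + D_2/(1+r)^2 + D_3/(1+r)^3 + D_4/(1+r)^4 + TV/(1+r)^4
    = 6441.89639 + 6453.81479 + 6465.75525 + 6477.71779 + 139405.88498 = 165245.06920

165245.07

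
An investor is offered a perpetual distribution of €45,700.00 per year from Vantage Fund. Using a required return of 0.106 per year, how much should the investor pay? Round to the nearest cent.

Level perpetuity: PV = C / r = €45,700.00 / 0.106 = €431,132.08

€431132.08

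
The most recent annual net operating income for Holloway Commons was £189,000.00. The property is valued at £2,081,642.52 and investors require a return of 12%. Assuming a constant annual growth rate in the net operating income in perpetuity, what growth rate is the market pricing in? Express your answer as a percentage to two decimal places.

2.68%

P = D₀(1+g)/(r−g) ⇒ P(r−g) = D₀(1+g) ⇒ g(P+D₀) = P·r − D₀
g = (P·r − D₀)/(P + D₀) = (£2,081,642.52×0.12 − £189,000.00) / (£2,081,642.52 + £189,000.00) = 0.026775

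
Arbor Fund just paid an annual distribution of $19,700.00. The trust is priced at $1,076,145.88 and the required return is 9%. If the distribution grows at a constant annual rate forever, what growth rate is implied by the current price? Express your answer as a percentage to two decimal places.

P = D₀(1+g)/(r−g) ⇒ P(r−g) = D₀(1+g) ⇒ g(P+D₀) = P·r − D₀
g = (P·r − D₀)/(P + D₀) = ($1,076,145.88×0.09 − $19,700.00) / ($1,076,145.88 + $19,700.00) = 0.070405

7.04%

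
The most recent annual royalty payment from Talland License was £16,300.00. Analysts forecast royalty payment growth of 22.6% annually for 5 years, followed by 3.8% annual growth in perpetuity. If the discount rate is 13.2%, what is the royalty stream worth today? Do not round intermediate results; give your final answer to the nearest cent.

£372407.09

D_1 = 19983.80000
D_2 = 24500.13880
D_3 = 30037.17017
D_4 = 36825.57063
D_5 = 45148.14959
Terminal value at year 5: TV = D_5×(1+g_2)/(r−g_2) = 46863.77927/0.094 = 498550.84333
P_0 = D_1/(1+r)^1 + D_2/(1+r)^2 + D_3/(1+r)^3 + D_4/(1+r)^4 + D_5/(1+r)^5 + TV/(1+r)^5
    = 17653.53357 + 19119.46303 + 20707.12163 + 22426.61759 + 24288.89856 + 268211.45429 = 372407.08866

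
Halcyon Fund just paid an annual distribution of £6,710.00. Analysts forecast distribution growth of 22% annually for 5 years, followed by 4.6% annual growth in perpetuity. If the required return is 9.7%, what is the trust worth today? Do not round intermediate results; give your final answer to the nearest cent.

D_1 = 8186.20000
D_2 = 9987.16400
D_3 = 12184.34008
D_4 = 14864.89490
D_5 = 18135.17178
Terminal value at year 5: TV = D_5×(1+g_2)/(r−g_2) = 18969.38968/0.051 = 371948.81719
P_0 = D_1/(1+r)^1 + D_2/(1+r)^2 + D_3/(1+r)^3 + D_4/(1+r)^4 + D_5/(1+r)^5 + TV/(1+r)^5
    = 7462.35187 + 8299.06042 + 9229.58406 + 10264.44171 + 11415.33170 + 234126.21497 = 280796.98472

£280796.98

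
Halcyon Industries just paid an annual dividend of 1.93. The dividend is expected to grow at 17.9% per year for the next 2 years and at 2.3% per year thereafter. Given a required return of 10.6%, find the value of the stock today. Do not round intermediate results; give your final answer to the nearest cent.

D_1 = 2.27547
D_2 = 2.68278
Terminal value at year 2: TV = D_2×(1+g_2)/(r−g_2) = 2.74448/0.083 = 33.06606
P_0 = D_1/(1+r)^1 + D_2/(1+r)^2 + TV/(1+r)^2
    = 2.05739 + 2.19318 + 27.03163 = 31.28220

31.28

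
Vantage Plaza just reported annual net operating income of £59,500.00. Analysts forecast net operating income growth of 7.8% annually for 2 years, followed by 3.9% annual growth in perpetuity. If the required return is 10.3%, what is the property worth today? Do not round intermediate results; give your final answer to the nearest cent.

£1037639.14

D_1 = 64141.00000
D_2 = 69143.99800
Terminal value at year 2: TV = D_2×(1+g_2)/(r−g_2) = 71840.61392/0.064 = 1122509.59253
P_0 = D_1/(1+r)^1 + D_2/(1+r)^2 + TV/(1+r)^2
    = 58151.40526 + 56833.37703 + 922654.35529 = 1037639.13758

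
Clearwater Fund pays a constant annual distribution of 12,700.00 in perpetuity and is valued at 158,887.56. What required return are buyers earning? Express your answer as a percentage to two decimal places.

P = C/r ⇒ r = C/P = 12,700.00/158,887.56 = 0.079931

7.99%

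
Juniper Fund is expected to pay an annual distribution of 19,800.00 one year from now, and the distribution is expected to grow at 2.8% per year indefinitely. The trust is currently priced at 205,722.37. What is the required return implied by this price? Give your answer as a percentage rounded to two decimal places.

12.42%

P = D₁/(r − g) ⇒ r = D₁/P + g = 19,800.0000/205,722.37 + 0.028 = 0.096246 + 0.028 = 0.124246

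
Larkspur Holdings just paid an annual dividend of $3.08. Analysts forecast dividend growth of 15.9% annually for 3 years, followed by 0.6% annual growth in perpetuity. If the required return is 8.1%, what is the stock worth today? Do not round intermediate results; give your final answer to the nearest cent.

D_1 = 3.56972
D_2 = 4.13731
D_3 = 4.79514
Terminal value at year 3: TV = D_3×(1+g_2)/(r−g_2) = 4.82391/0.075 = 64.31877
P_0 = D_1/(1+r)^1 + D_2/(1+r)^2 + D_3/(1+r)^3 + TV/(1+r)^3
    = 3.30224 + 3.54051 + 3.79598 + 50.91675 = 61.55548

$61.56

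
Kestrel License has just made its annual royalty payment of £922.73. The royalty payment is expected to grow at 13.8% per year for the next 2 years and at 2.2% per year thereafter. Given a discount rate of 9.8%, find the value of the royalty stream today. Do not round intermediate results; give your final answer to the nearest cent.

D_1 = 1050.06674
D_2 = 1194.97595
Terminal value at year 2: TV = D_2×(1+g_2)/(r−g_2) = 1221.26542/0.076 = 16069.28186
P_0 = D_1/(1+r)^1 + D_2/(1+r)^2 + TV/(1+r)^2
    = 956.34494 + 991.18446 + 13328.82261 = 15276.35201

£15276.35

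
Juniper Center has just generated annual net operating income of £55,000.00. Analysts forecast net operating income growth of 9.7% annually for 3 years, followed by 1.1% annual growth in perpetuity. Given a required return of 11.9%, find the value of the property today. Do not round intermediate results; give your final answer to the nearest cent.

£643683.77

D_1 = 60335.00000
D_2 = 66187.49500
D_3 = 72607.68201
Terminal value at year 3: TV = D_3×(1+g_2)/(r−g_2) = 73406.36652/0.108 = 679688.57886
P_0 = D_1/(1+r)^1 + D_2/(1+r)^2 + D_3/(1+r)^3 + TV/(1+r)^3
    = 53918.67739 + 52858.61403 + 51819.39195 + 485087.08573 = 643683.76909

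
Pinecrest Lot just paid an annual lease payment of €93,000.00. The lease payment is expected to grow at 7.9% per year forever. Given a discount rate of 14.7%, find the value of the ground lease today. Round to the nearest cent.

D₁ = D₀ × (1 + g) = €93,000.00 × 1.079 = €100,347.0000
Growing perpetuity: P = D₁ / (r − g) = €100,347.0000 / (0.147 − 0.079) = €1,475,691.18

€1475691.18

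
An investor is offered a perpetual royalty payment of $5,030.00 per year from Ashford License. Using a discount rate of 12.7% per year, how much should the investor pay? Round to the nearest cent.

$39606.30

Level perpetuity: PV = C / r = $5,030.00 / 0.127 = $39,606.30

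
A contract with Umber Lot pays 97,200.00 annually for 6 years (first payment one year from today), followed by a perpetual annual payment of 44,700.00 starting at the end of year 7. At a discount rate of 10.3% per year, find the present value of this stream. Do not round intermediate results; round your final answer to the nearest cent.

660635.51

PV of 6-year annuity: 97,200.00 × [1 − (1+0.103)^−6] / 0.103 = 419635.41045
Perpetuity value at year 6: 44,700.00 / 0.103 = 433980.58252
PV of perpetuity: 433980.58252 / (1+0.103)^6 = 241000.10056
Total PV = 419635.41045 + 241000.10056 = 660635.51101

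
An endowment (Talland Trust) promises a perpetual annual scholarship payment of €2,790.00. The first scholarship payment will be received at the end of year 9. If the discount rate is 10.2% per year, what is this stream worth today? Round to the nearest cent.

€12576.25

Value at end of year 8: C / r = €2,790.00 / 0.102 = €27,352.9412
Discount to today: PV = €27,352.9412 / (1 + 0.102)^8 = €27,352.9412 / 2.174967 = €12,576.25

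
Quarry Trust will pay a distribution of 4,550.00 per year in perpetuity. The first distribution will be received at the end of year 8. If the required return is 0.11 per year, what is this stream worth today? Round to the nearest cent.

19923.14

Value at end of year 7: C / r = 4,550.00 / 0.11 = 41,363.6364
Discount to today: PV = 41,363.6364 / (1 + 0.11)^7 = 41,363.6364 / 2.076160 = 19,923.14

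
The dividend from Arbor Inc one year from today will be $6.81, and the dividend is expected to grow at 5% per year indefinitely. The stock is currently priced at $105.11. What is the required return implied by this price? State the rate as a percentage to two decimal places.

11.48%

P = D₁/(r − g) ⇒ r = D₁/P + g = $6.8100/$105.11 + 0.05 = 0.064789 + 0.05 = 0.114789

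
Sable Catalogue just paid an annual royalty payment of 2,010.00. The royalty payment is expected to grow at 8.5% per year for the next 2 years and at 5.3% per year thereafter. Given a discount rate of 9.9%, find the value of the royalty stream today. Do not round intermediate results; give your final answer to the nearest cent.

D_1 = 2180.85000
D_2 = 2366.22225
Terminal value at year 2: TV = D_2×(1+g_2)/(r−g_2) = 2491.63203/0.046 = 54165.91368
P_0 = D_1/(1+r)^1 + D_2/(1+r)^2 + TV/(1+r)^2
    = 1984.39490 + 1959.11599 + 44846.72034 = 48790.23124

48790.23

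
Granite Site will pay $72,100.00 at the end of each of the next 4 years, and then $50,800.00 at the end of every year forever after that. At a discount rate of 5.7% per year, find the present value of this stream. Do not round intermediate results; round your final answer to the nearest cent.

$965544.68

PV of 4-year annuity: $72,100.00 × [1 − (1+0.057)^−4] / 0.057 = 251559.97541
Perpetuity value at year 4: $50,800.00 / 0.057 = 891228.07018
PV of perpetuity: 891228.07018 / (1+0.057)^4 = 713984.70331
Total PV = 251559.97541 + 713984.70331 = 965544.67872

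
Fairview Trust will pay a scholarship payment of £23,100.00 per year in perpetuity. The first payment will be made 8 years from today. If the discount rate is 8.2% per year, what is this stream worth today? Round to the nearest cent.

Value at end of year 7: C / r = £23,100.00 / 0.082 = £281,707.3171
Discount to today: PV = £281,707.3171 / (1 + 0.082)^7 = £281,707.3171 / 1.736164 = £162,258.44

£162258.44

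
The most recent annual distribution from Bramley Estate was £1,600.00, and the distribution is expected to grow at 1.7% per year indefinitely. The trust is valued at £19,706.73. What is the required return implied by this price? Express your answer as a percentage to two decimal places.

9.96%

D₁ = £1,600.00 × 1.017 = £1,627.2000
P = D₁/(r − g) ⇒ r = D₁/P + g = £1,627.2000/£19,706.73 + 0.017 = 0.082571 + 0.017 = 0.099571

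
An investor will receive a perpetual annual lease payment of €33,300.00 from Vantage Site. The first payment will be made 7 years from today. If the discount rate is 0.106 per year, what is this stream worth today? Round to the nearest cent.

€171635.69

Value at end of year 6: C / r = €33,300.00 / 0.106 = €314,150.9434
Discount to today: PV = €314,150.9434 / (1 + 0.106)^6 = €314,150.9434 / 1.830336 = €171,635.69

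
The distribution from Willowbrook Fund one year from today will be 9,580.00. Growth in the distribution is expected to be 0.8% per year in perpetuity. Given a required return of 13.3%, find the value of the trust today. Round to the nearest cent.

Growing perpetuity: P = D₁ / (r − g) = 9,580.0000 / (0.133 − 0.008) = 76,640.00

76640.00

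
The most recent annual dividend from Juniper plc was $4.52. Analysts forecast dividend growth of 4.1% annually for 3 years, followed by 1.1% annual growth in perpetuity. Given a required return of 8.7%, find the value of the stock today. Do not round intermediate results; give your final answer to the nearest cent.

$65.26

D_1 = 4.70532
D_2 = 4.89824
D_3 = 5.09907
Terminal value at year 3: TV = D_3×(1+g_2)/(r−g_2) = 5.15516/0.076 = 67.83099
P_0 = D_1/(1+r)^1 + D_2/(1+r)^2 + D_3/(1+r)^3 + TV/(1+r)^3
    = 4.32872 + 4.14554 + 3.97010 + 52.81284 = 65.25721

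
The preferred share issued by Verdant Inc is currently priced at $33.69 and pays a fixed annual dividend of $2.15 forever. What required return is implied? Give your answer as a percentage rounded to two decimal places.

6.38%

P = C/r ⇒ r = C/P = $2.15/$33.69 = 0.063817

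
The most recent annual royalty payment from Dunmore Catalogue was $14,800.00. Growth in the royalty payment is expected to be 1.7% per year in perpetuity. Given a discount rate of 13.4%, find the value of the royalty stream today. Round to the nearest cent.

D₁ = D₀ × (1 + g) = $14,800.00 × 1.017 = $15,051.6000
Growing perpetuity: P = D₁ / (r − g) = $15,051.6000 / (0.134 − 0.017) = $128,646.15

$128646.15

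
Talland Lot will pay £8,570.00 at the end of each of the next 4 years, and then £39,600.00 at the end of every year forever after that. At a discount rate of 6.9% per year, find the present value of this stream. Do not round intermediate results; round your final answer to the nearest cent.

PV of 4-year annuity: £8,570.00 × [1 − (1+0.069)^−4] / 0.069 = 29094.05296
Perpetuity value at year 4: £39,600.00 / 0.069 = 573913.04348
PV of perpetuity: 573913.04348 / (1+0.069)^4 = 439476.11266
Total PV = 29094.05296 + 439476.11266 = 468570.16562

£468570.17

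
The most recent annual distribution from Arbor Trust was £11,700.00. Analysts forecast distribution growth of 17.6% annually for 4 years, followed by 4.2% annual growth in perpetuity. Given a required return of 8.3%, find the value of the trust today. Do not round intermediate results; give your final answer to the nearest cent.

£471161.55

D_1 = 13759.20000
D_2 = 16180.81920
D_3 = 19028.64338
D_4 = 22377.68461
Terminal value at year 4: TV = D_4×(1+g_2)/(r−g_2) = 23317.54737/0.041 = 568720.66751
P_0 = D_1/(1+r)^1 + D_2/(1+r)^2 + D_3/(1+r)^3 + D_4/(1+r)^4 + TV/(1+r)^4
    = 12704.70914 + 13795.69524 + 14980.36714 + 16266.76985 + 413414.00457 = 471161.54595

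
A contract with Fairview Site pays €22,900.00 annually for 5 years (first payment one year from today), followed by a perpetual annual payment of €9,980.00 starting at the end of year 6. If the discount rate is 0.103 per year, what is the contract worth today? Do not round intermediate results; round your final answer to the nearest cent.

PV of 5-year annuity: €22,900.00 × [1 − (1+0.103)^−5] / 0.103 = 86147.78747
Perpetuity value at year 5: €9,980.00 / 0.103 = 96893.20388
PV of perpetuity: 96893.20388 / (1+0.103)^5 = 59349.32096
Total PV = 86147.78747 + 59349.32096 = 145497.10843

€145497.11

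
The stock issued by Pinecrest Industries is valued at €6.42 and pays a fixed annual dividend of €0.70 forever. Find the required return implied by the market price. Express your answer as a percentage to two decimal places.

P = C/r ⇒ r = C/P = €0.70/€6.42 = 0.109034

10.90%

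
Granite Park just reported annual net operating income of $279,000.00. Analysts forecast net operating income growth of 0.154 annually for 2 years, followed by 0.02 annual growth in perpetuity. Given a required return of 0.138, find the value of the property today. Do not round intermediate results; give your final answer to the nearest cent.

$3049810.49

D_1 = 321966.00000
D_2 = 371548.76400
Terminal value at year 2: TV = D_2×(1+g_2)/(r−g_2) = 378979.73928/0.118 = 3211692.70576
P_0 = D_1/(1+r)^1 + D_2/(1+r)^2 + TV/(1+r)^2
    = 282922.67135 + 286900.49450 + 2479987.32534 = 3049810.49120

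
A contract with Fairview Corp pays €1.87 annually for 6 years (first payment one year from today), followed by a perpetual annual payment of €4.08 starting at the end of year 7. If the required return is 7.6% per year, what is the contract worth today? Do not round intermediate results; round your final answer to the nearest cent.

PV of 6-year annuity: €1.87 × [1 − (1+0.076)^−6] / 0.076 = 8.75070
Perpetuity value at year 6: €4.08 / 0.076 = 53.68421
PV of perpetuity: 53.68421 / (1+0.076)^6 = 34.59178
Total PV = 8.75070 + 34.59178 = 43.34248

€43.34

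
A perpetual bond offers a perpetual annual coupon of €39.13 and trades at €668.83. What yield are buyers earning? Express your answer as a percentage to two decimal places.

P = C/r ⇒ r = C/P = €39.13/€668.83 = 0.058505

5.85%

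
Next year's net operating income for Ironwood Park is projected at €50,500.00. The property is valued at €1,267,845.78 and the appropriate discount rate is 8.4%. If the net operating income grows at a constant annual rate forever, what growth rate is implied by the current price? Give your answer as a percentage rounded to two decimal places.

4.42%

P = D₁/(r−g) ⇒ g = r − D₁/P = 0.084 − €50,500.00/€1,267,845.78 = 0.044169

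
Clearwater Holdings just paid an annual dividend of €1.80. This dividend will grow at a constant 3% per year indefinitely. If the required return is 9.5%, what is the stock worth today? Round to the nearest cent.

€28.52

D₁ = D₀ × (1 + g) = €1.80 × 1.03 = €1.8540
Growing perpetuity: P = D₁ / (r − g) = €1.8540 / (0.095 − 0.03) = €28.52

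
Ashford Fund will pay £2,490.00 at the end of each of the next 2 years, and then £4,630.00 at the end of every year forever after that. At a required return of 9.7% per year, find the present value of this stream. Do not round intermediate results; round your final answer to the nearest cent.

£44002.90

PV of 2-year annuity: £2,490.00 × [1 − (1+0.097)^−2] / 0.097 = 4338.94877
Perpetuity value at year 2: £4,630.00 / 0.097 = 47731.95876
PV of perpetuity: 47731.95876 / (1+0.097)^2 = 39663.95362
Total PV = 4338.94877 + 39663.95362 = 44002.90239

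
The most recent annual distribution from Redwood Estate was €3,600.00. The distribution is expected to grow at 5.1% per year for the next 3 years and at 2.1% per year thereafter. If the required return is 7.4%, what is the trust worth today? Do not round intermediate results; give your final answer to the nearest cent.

€75334.17

D_1 = 3783.60000
D_2 = 3976.56360
D_3 = 4179.36834
Terminal value at year 3: TV = D_3×(1+g_2)/(r−g_2) = 4267.13508/0.053 = 80511.98262
P_0 = D_1/(1+r)^1 + D_2/(1+r)^2 + D_3/(1+r)^3 + TV/(1+r)^3
    = 3522.90503 + 3447.46107 + 3373.63276 + 64990.17064 = 75334.16949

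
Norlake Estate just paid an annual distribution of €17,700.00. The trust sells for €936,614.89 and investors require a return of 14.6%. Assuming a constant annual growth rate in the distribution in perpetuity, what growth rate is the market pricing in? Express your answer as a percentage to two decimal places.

P = D₀(1+g)/(r−g) ⇒ P(r−g) = D₀(1+g) ⇒ g(P+D₀) = P·r − D₀
g = (P·r − D₀)/(P + D₀) = (€936,614.89×0.146 − €17,700.00) / (€936,614.89 + €17,700.00) = 0.124745

12.47%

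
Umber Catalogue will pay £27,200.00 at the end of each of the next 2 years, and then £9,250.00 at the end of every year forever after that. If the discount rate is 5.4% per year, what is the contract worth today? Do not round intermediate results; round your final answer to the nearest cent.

PV of 2-year annuity: £27,200.00 × [1 − (1+0.054)^−2] / 0.054 = 50290.75106
Perpetuity value at year 2: £9,250.00 / 0.054 = 171296.29630
PV of perpetuity: 171296.29630 / (1+0.054)^2 = 154193.74309
Total PV = 50290.75106 + 154193.74309 = 204484.49414

£204484.49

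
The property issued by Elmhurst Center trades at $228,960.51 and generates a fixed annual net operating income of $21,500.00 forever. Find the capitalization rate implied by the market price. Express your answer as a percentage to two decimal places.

P = C/r ⇒ r = C/P = $21,500.00/$228,960.51 = 0.093903

9.39%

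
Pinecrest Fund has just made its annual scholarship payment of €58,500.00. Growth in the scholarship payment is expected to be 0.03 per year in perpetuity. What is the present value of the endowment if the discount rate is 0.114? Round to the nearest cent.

€717321.43

D₁ = D₀ × (1 + g) = €58,500.00 × 1.03 = €60,255.0000
Growing perpetuity: P = D₁ / (r − g) = €60,255.0000 / (0.114 − 0.03) = €717,321.43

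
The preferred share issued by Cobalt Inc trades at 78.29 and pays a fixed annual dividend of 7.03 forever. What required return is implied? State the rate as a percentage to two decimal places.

P = C/r ⇒ r = C/P = 7.03/78.29 = 0.089794

8.98%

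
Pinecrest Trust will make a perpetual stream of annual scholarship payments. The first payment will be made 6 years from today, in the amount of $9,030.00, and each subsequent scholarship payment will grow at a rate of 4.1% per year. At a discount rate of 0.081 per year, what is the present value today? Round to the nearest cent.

Value at end of year 5: C₁ / (r − g) = $9,030.00 / (0.081 − 0.041) = $225,750.0000
Discount to today: PV = $225,750.0000 / (1 + 0.081)^5 = $225,750.0000 / 1.476143 = $152,932.32

$152932.32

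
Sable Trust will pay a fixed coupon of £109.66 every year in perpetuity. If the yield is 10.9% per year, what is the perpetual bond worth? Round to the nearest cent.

£1006.06

Level perpetuity: PV = C / r = £109.66 / 0.109 = £1,006.06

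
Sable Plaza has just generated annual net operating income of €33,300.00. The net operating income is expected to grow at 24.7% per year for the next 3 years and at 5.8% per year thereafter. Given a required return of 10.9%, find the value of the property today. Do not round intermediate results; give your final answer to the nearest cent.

D_1 = 41525.10000
D_2 = 51781.79970
D_3 = 64571.90423
Terminal value at year 3: TV = D_3×(1+g_2)/(r−g_2) = 68317.07467/0.051 = 1339550.48375
P_0 = D_1/(1+r)^1 + D_2/(1+r)^2 + D_3/(1+r)^3 + TV/(1+r)^3
    = 37443.73309 + 42103.09754 + 47342.25665 + 982119.75564 = 1109008.84292

€1109008.84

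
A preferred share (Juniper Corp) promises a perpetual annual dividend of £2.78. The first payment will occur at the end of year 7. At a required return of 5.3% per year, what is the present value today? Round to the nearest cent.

£38.48

Value at end of year 6: C / r = £2.78 / 0.053 = £52.4528
Discount to today: PV = £52.4528 / (1 + 0.053)^6 = £52.4528 / 1.363233 = £38.48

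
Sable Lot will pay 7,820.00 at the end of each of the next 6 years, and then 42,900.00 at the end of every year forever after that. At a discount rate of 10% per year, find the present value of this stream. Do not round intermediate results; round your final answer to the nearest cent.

276217.45

PV of 6-year annuity: 7,820.00 × [1 − (1+0.1)^−6] / 0.1 = 34058.13867
Perpetuity value at year 6: 42,900.00 / 0.1 = 429000.00000
PV of perpetuity: 429000.00000 / (1+0.1)^6 = 242159.31599
Total PV = 34058.13867 + 242159.31599 = 276217.45466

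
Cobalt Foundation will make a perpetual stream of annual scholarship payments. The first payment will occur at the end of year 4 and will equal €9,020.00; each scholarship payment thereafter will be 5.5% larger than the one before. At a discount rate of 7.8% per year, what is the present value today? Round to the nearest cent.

Value at end of year 3: C₁ / (r − g) = €9,020.00 / (0.078 − 0.055) = €392,173.9130
Discount to today: PV = €392,173.9130 / (1 + 0.078)^3 = €392,173.9130 / 1.252727 = €313,056.28

€313056.28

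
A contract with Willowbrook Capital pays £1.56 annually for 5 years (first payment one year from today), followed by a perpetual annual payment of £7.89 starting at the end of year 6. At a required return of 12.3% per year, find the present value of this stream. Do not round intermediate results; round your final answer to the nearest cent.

£41.50

PV of 5-year annuity: £1.56 × [1 − (1+0.123)^−5] / 0.123 = 5.58191
Perpetuity value at year 5: £7.89 / 0.123 = 64.14634
PV of perpetuity: 64.14634 / (1+0.123)^5 = 35.91477
Total PV = 5.58191 + 35.91477 = 41.49668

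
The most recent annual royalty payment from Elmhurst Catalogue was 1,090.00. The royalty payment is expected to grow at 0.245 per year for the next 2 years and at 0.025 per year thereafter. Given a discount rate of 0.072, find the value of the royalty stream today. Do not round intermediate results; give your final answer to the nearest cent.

D_1 = 1357.05000
D_2 = 1689.52725
Terminal value at year 2: TV = D_2×(1+g_2)/(r−g_2) = 1731.76543/0.047 = 36846.07301
P_0 = D_1/(1+r)^1 + D_2/(1+r)^2 + TV/(1+r)^2
    = 1265.90485 + 1470.19733 + 32062.81414 = 34798.91632

34798.92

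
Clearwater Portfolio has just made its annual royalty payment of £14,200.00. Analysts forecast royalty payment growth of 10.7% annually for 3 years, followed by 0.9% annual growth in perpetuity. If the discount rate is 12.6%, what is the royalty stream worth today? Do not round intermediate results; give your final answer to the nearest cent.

£157543.17

D_1 = 15719.40000
D_2 = 17401.37580
D_3 = 19263.32301
Terminal value at year 3: TV = D_3×(1+g_2)/(r−g_2) = 19436.69292/0.117 = 166125.58049
P_0 = D_1/(1+r)^1 + D_2/(1+r)^2 + D_3/(1+r)^3 + TV/(1+r)^3
    = 13960.39076 + 13724.82467 + 13493.23349 + 116364.72298 = 157543.17190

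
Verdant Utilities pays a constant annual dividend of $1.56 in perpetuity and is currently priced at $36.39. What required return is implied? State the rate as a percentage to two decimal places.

4.29%

P = C/r ⇒ r = C/P = $1.56/$36.39 = 0.042869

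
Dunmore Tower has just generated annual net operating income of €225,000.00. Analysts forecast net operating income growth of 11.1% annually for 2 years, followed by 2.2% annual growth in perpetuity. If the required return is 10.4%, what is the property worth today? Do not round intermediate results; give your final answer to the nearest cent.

D_1 = 249975.00000
D_2 = 277722.22500
Terminal value at year 2: TV = D_2×(1+g_2)/(r−g_2) = 283832.11395/0.082 = 3461367.24329
P_0 = D_1/(1+r)^1 + D_2/(1+r)^2 + TV/(1+r)^2
    = 226426.63043 + 227862.30653 + 2839942.40582 = 3294231.34279

€3294231.34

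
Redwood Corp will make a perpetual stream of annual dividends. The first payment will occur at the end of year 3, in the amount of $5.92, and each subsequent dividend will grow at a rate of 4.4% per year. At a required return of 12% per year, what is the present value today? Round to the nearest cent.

Value at end of year 2: C₁ / (r − g) = $5.92 / (0.12 − 0.044) = $77.8947
Discount to today: PV = $77.8947 / (1 + 0.12)^2 = $77.8947 / 1.254400 = $62.10

$62.10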